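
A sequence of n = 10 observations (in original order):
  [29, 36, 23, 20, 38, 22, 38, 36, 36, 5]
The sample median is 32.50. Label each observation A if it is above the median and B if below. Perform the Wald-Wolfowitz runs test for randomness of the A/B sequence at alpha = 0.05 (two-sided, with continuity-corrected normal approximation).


Step 1: Compute median = 32.50; label A = above, B = below.
Labels in order: BABBABAAAB  (n_A = 5, n_B = 5)
Step 2: Count runs R = 7.
Step 3: Under H0 (random ordering), E[R] = 2*n_A*n_B/(n_A+n_B) + 1 = 2*5*5/10 + 1 = 6.0000.
        Var[R] = 2*n_A*n_B*(2*n_A*n_B - n_A - n_B) / ((n_A+n_B)^2 * (n_A+n_B-1)) = 2000/900 = 2.2222.
        SD[R] = 1.4907.
Step 4: Continuity-corrected z = (R - 0.5 - E[R]) / SD[R] = (7 - 0.5 - 6.0000) / 1.4907 = 0.3354.
Step 5: Two-sided p-value via normal approximation = 2*(1 - Phi(|z|)) = 0.737316.
Step 6: alpha = 0.05. fail to reject H0.

R = 7, z = 0.3354, p = 0.737316, fail to reject H0.


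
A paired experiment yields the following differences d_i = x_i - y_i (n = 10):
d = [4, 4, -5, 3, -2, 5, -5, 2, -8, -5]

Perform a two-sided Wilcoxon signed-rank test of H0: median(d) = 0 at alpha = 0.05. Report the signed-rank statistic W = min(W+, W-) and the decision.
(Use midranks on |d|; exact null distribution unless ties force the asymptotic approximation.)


Step 1: Drop any zero differences (none here) and take |d_i|.
|d| = [4, 4, 5, 3, 2, 5, 5, 2, 8, 5]
Step 2: Midrank |d_i| (ties get averaged ranks).
ranks: |4|->4.5, |4|->4.5, |5|->7.5, |3|->3, |2|->1.5, |5|->7.5, |5|->7.5, |2|->1.5, |8|->10, |5|->7.5
Step 3: Attach original signs; sum ranks with positive sign and with negative sign.
W+ = 4.5 + 4.5 + 3 + 7.5 + 1.5 = 21
W- = 7.5 + 1.5 + 7.5 + 10 + 7.5 = 34
(Check: W+ + W- = 55 should equal n(n+1)/2 = 55.)
Step 4: Test statistic W = min(W+, W-) = 21.
Step 5: Ties in |d|, so use the tie-corrected normal approximation.
        E[W] = n(n+1)/4 = 10*11/4 = 27.5.
        Tie groups: |d|=2 (t=2), |d|=4 (t=2), |d|=5 (t=4); sum(t^3 - t) = 72.
        Var[W] = n(n+1)(2n+1)/24 - sum(t^3-t)/48 = 2310/24 - 72/48 = 94.75.
        z = (W - E[W]) / sqrt(Var[W]) = (21 - 27.5) / 9.7340 = -0.6678.
        Two-sided p = 2*Phi(z) = 0.504284.
Step 6: alpha = 0.05. fail to reject H0.

W+ = 21, W- = 34, W = min = 21, p = 0.504284, fail to reject H0.


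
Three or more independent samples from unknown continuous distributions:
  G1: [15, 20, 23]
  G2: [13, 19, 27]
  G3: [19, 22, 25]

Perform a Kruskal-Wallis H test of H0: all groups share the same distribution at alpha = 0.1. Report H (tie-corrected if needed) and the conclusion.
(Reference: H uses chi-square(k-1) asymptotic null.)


Step 1: Combine all N = 9 observations and assign midranks.
sorted (value, group, rank): (13,G2,1), (15,G1,2), (19,G2,3.5), (19,G3,3.5), (20,G1,5), (22,G3,6), (23,G1,7), (25,G3,8), (27,G2,9)
Step 2: Sum ranks within each group.
R_1 = 14 (n_1 = 3)
R_2 = 13.5 (n_2 = 3)
R_3 = 17.5 (n_3 = 3)
Step 3: H = 12/(N(N+1)) * sum(R_i^2/n_i) - 3(N+1)
     = 12/(9*10) * (14^2/3 + 13.5^2/3 + 17.5^2/3) - 3*10
     = 0.133333 * 228.167 - 30
     = 0.422222.
Step 4: Ties present; correction factor C = 1 - 6/(9^3 - 9) = 0.991667. Corrected H = 0.422222 / 0.991667 = 0.425770.
Step 5: Under H0, H ~ chi^2(2); p-value = 0.808249.
Step 6: alpha = 0.1. fail to reject H0.

H = 0.4258, df = 2, p = 0.808249, fail to reject H0.


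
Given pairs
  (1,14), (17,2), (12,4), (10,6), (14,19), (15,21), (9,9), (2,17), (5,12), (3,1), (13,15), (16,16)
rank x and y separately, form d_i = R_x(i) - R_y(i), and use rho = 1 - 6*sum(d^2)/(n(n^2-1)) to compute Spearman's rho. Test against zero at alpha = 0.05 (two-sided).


Step 1: Rank x and y separately (midranks; no ties here).
rank(x): 1->1, 17->12, 12->7, 10->6, 14->9, 15->10, 9->5, 2->2, 5->4, 3->3, 13->8, 16->11
rank(y): 14->7, 2->2, 4->3, 6->4, 19->11, 21->12, 9->5, 17->10, 12->6, 1->1, 15->8, 16->9
Step 2: d_i = R_x(i) - R_y(i); compute d_i^2.
  (1-7)^2=36, (12-2)^2=100, (7-3)^2=16, (6-4)^2=4, (9-11)^2=4, (10-12)^2=4, (5-5)^2=0, (2-10)^2=64, (4-6)^2=4, (3-1)^2=4, (8-8)^2=0, (11-9)^2=4
sum(d^2) = 240.
Step 3: rho = 1 - 6*240 / (12*(12^2 - 1)) = 1 - 1440/1716 = 0.160839.
Step 4: Under H0, t = rho * sqrt((n-2)/(1-rho^2)) = 0.5153 ~ t(10).
Step 5: Two-sided p-value from the t-distribution with 10 df = 0.617523.
Step 6: alpha = 0.05. fail to reject H0.

rho = 0.1608, p = 0.617523, fail to reject H0 at alpha = 0.05.


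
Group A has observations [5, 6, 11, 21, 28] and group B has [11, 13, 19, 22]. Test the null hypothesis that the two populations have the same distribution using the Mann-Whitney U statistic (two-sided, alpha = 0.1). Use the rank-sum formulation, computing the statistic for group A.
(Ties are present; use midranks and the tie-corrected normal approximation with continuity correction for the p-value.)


Step 1: Combine and sort all 9 observations; assign midranks.
sorted (value, group): (5,X), (6,X), (11,X), (11,Y), (13,Y), (19,Y), (21,X), (22,Y), (28,X)
ranks: 5->1, 6->2, 11->3.5, 11->3.5, 13->5, 19->6, 21->7, 22->8, 28->9
Step 2: Rank sum for X: R1 = 1 + 2 + 3.5 + 7 + 9 = 22.5.
Step 3: U_X = R1 - n1(n1+1)/2 = 22.5 - 5*6/2 = 22.5 - 15 = 7.5.
       U_Y = n1*n2 - U_X = 20 - 7.5 = 12.5.
Step 4: Ties are present, so use the tie-corrected normal approximation (with continuity correction) for the p-value.
Step 5: p-value = 0.622753; compare to alpha = 0.1. fail to reject H0.

U_X = 7.5, p = 0.622753, fail to reject H0 at alpha = 0.1.


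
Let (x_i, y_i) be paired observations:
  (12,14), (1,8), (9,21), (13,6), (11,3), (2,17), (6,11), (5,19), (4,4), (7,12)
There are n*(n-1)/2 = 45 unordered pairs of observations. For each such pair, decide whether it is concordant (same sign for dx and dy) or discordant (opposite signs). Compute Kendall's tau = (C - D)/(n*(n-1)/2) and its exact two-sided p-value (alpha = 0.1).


Step 1: Enumerate the 45 unordered pairs (i,j) with i<j and classify each by sign(x_j-x_i) * sign(y_j-y_i).
  (1,2):dx=-11,dy=-6->C; (1,3):dx=-3,dy=+7->D; (1,4):dx=+1,dy=-8->D; (1,5):dx=-1,dy=-11->C
  (1,6):dx=-10,dy=+3->D; (1,7):dx=-6,dy=-3->C; (1,8):dx=-7,dy=+5->D; (1,9):dx=-8,dy=-10->C
  (1,10):dx=-5,dy=-2->C; (2,3):dx=+8,dy=+13->C; (2,4):dx=+12,dy=-2->D; (2,5):dx=+10,dy=-5->D
  (2,6):dx=+1,dy=+9->C; (2,7):dx=+5,dy=+3->C; (2,8):dx=+4,dy=+11->C; (2,9):dx=+3,dy=-4->D
  (2,10):dx=+6,dy=+4->C; (3,4):dx=+4,dy=-15->D; (3,5):dx=+2,dy=-18->D; (3,6):dx=-7,dy=-4->C
  (3,7):dx=-3,dy=-10->C; (3,8):dx=-4,dy=-2->C; (3,9):dx=-5,dy=-17->C; (3,10):dx=-2,dy=-9->C
  (4,5):dx=-2,dy=-3->C; (4,6):dx=-11,dy=+11->D; (4,7):dx=-7,dy=+5->D; (4,8):dx=-8,dy=+13->D
  (4,9):dx=-9,dy=-2->C; (4,10):dx=-6,dy=+6->D; (5,6):dx=-9,dy=+14->D; (5,7):dx=-5,dy=+8->D
  (5,8):dx=-6,dy=+16->D; (5,9):dx=-7,dy=+1->D; (5,10):dx=-4,dy=+9->D; (6,7):dx=+4,dy=-6->D
  (6,8):dx=+3,dy=+2->C; (6,9):dx=+2,dy=-13->D; (6,10):dx=+5,dy=-5->D; (7,8):dx=-1,dy=+8->D
  (7,9):dx=-2,dy=-7->C; (7,10):dx=+1,dy=+1->C; (8,9):dx=-1,dy=-15->C; (8,10):dx=+2,dy=-7->D
  (9,10):dx=+3,dy=+8->C
Step 2: C = 22, D = 23, total pairs = 45.
Step 3: tau = (C - D)/(n(n-1)/2) = (22 - 23)/45 = -0.022222.
Step 4: Exact two-sided p-value (enumerate n! = 3628800 permutations of y under H0): p = 1.000000.
Step 5: alpha = 0.1. fail to reject H0.

tau_b = -0.0222 (C=22, D=23), p = 1.000000, fail to reject H0.


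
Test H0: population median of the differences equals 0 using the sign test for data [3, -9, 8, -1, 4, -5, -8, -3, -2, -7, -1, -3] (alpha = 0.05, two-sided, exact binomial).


Step 1: Discard zero differences. Original n = 12; n_eff = number of nonzero differences = 12.
Nonzero differences (with sign): +3, -9, +8, -1, +4, -5, -8, -3, -2, -7, -1, -3
Step 2: Count signs: positive = 3, negative = 9.
Step 3: Under H0: P(positive) = 0.5, so the number of positives S ~ Bin(12, 0.5).
Step 4: Two-sided exact p-value = sum of Bin(12,0.5) probabilities at or below the observed probability = 0.145996.
Step 5: alpha = 0.05. fail to reject H0.

n_eff = 12, pos = 3, neg = 9, p = 0.145996, fail to reject H0.


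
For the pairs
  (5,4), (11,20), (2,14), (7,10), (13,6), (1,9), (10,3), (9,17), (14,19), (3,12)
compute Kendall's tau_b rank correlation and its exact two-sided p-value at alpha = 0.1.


Step 1: Enumerate the 45 unordered pairs (i,j) with i<j and classify each by sign(x_j-x_i) * sign(y_j-y_i).
  (1,2):dx=+6,dy=+16->C; (1,3):dx=-3,dy=+10->D; (1,4):dx=+2,dy=+6->C; (1,5):dx=+8,dy=+2->C
  (1,6):dx=-4,dy=+5->D; (1,7):dx=+5,dy=-1->D; (1,8):dx=+4,dy=+13->C; (1,9):dx=+9,dy=+15->C
  (1,10):dx=-2,dy=+8->D; (2,3):dx=-9,dy=-6->C; (2,4):dx=-4,dy=-10->C; (2,5):dx=+2,dy=-14->D
  (2,6):dx=-10,dy=-11->C; (2,7):dx=-1,dy=-17->C; (2,8):dx=-2,dy=-3->C; (2,9):dx=+3,dy=-1->D
  (2,10):dx=-8,dy=-8->C; (3,4):dx=+5,dy=-4->D; (3,5):dx=+11,dy=-8->D; (3,6):dx=-1,dy=-5->C
  (3,7):dx=+8,dy=-11->D; (3,8):dx=+7,dy=+3->C; (3,9):dx=+12,dy=+5->C; (3,10):dx=+1,dy=-2->D
  (4,5):dx=+6,dy=-4->D; (4,6):dx=-6,dy=-1->C; (4,7):dx=+3,dy=-7->D; (4,8):dx=+2,dy=+7->C
  (4,9):dx=+7,dy=+9->C; (4,10):dx=-4,dy=+2->D; (5,6):dx=-12,dy=+3->D; (5,7):dx=-3,dy=-3->C
  (5,8):dx=-4,dy=+11->D; (5,9):dx=+1,dy=+13->C; (5,10):dx=-10,dy=+6->D; (6,7):dx=+9,dy=-6->D
  (6,8):dx=+8,dy=+8->C; (6,9):dx=+13,dy=+10->C; (6,10):dx=+2,dy=+3->C; (7,8):dx=-1,dy=+14->D
  (7,9):dx=+4,dy=+16->C; (7,10):dx=-7,dy=+9->D; (8,9):dx=+5,dy=+2->C; (8,10):dx=-6,dy=-5->C
  (9,10):dx=-11,dy=-7->C
Step 2: C = 26, D = 19, total pairs = 45.
Step 3: tau = (C - D)/(n(n-1)/2) = (26 - 19)/45 = 0.155556.
Step 4: Exact two-sided p-value (enumerate n! = 3628800 permutations of y under H0): p = 0.600654.
Step 5: alpha = 0.1. fail to reject H0.

tau_b = 0.1556 (C=26, D=19), p = 0.600654, fail to reject H0.


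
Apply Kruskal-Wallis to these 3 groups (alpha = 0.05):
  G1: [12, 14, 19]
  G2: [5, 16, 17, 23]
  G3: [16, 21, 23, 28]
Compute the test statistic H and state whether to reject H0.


Step 1: Combine all N = 11 observations and assign midranks.
sorted (value, group, rank): (5,G2,1), (12,G1,2), (14,G1,3), (16,G2,4.5), (16,G3,4.5), (17,G2,6), (19,G1,7), (21,G3,8), (23,G2,9.5), (23,G3,9.5), (28,G3,11)
Step 2: Sum ranks within each group.
R_1 = 12 (n_1 = 3)
R_2 = 21 (n_2 = 4)
R_3 = 33 (n_3 = 4)
Step 3: H = 12/(N(N+1)) * sum(R_i^2/n_i) - 3(N+1)
     = 12/(11*12) * (12^2/3 + 21^2/4 + 33^2/4) - 3*12
     = 0.090909 * 430.5 - 36
     = 3.136364.
Step 4: Ties present; correction factor C = 1 - 12/(11^3 - 11) = 0.990909. Corrected H = 3.136364 / 0.990909 = 3.165138.
Step 5: Under H0, H ~ chi^2(2); p-value = 0.205447.
Step 6: alpha = 0.05. fail to reject H0.

H = 3.1651, df = 2, p = 0.205447, fail to reject H0.


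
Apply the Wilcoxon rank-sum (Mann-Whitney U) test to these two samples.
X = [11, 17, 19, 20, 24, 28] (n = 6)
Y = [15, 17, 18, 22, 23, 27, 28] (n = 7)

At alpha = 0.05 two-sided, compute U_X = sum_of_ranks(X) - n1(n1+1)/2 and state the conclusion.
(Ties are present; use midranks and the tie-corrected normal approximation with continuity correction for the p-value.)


Step 1: Combine and sort all 13 observations; assign midranks.
sorted (value, group): (11,X), (15,Y), (17,X), (17,Y), (18,Y), (19,X), (20,X), (22,Y), (23,Y), (24,X), (27,Y), (28,X), (28,Y)
ranks: 11->1, 15->2, 17->3.5, 17->3.5, 18->5, 19->6, 20->7, 22->8, 23->9, 24->10, 27->11, 28->12.5, 28->12.5
Step 2: Rank sum for X: R1 = 1 + 3.5 + 6 + 7 + 10 + 12.5 = 40.
Step 3: U_X = R1 - n1(n1+1)/2 = 40 - 6*7/2 = 40 - 21 = 19.
       U_Y = n1*n2 - U_X = 42 - 19 = 23.
Step 4: Ties are present, so use the tie-corrected normal approximation (with continuity correction) for the p-value.
Step 5: p-value = 0.829863; compare to alpha = 0.05. fail to reject H0.

U_X = 19, p = 0.829863, fail to reject H0 at alpha = 0.05.


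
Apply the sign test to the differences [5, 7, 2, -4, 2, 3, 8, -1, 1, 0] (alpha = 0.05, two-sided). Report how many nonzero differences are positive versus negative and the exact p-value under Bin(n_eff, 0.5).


Step 1: Discard zero differences. Original n = 10; n_eff = number of nonzero differences = 9.
Nonzero differences (with sign): +5, +7, +2, -4, +2, +3, +8, -1, +1
Step 2: Count signs: positive = 7, negative = 2.
Step 3: Under H0: P(positive) = 0.5, so the number of positives S ~ Bin(9, 0.5).
Step 4: Two-sided exact p-value = sum of Bin(9,0.5) probabilities at or below the observed probability = 0.179688.
Step 5: alpha = 0.05. fail to reject H0.

n_eff = 9, pos = 7, neg = 2, p = 0.179688, fail to reject H0.


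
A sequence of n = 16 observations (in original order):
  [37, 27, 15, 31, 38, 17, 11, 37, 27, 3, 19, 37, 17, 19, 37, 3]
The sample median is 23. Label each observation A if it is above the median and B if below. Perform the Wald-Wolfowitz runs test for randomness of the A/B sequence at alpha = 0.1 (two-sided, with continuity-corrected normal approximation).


Step 1: Compute median = 23; label A = above, B = below.
Labels in order: AABAABBAABBABBAB  (n_A = 8, n_B = 8)
Step 2: Count runs R = 10.
Step 3: Under H0 (random ordering), E[R] = 2*n_A*n_B/(n_A+n_B) + 1 = 2*8*8/16 + 1 = 9.0000.
        Var[R] = 2*n_A*n_B*(2*n_A*n_B - n_A - n_B) / ((n_A+n_B)^2 * (n_A+n_B-1)) = 14336/3840 = 3.7333.
        SD[R] = 1.9322.
Step 4: Continuity-corrected z = (R - 0.5 - E[R]) / SD[R] = (10 - 0.5 - 9.0000) / 1.9322 = 0.2588.
Step 5: Two-sided p-value via normal approximation = 2*(1 - Phi(|z|)) = 0.795809.
Step 6: alpha = 0.1. fail to reject H0.

R = 10, z = 0.2588, p = 0.795809, fail to reject H0.


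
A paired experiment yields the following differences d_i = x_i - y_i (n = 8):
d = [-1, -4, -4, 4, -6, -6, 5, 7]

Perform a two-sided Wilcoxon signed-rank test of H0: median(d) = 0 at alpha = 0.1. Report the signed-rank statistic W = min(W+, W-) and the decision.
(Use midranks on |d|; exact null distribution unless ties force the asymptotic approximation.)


Step 1: Drop any zero differences (none here) and take |d_i|.
|d| = [1, 4, 4, 4, 6, 6, 5, 7]
Step 2: Midrank |d_i| (ties get averaged ranks).
ranks: |1|->1, |4|->3, |4|->3, |4|->3, |6|->6.5, |6|->6.5, |5|->5, |7|->8
Step 3: Attach original signs; sum ranks with positive sign and with negative sign.
W+ = 3 + 5 + 8 = 16
W- = 1 + 3 + 3 + 6.5 + 6.5 = 20
(Check: W+ + W- = 36 should equal n(n+1)/2 = 36.)
Step 4: Test statistic W = min(W+, W-) = 16.
Step 5: Ties in |d|, so use the tie-corrected normal approximation.
        E[W] = n(n+1)/4 = 8*9/4 = 18.
        Tie groups: |d|=4 (t=3), |d|=6 (t=2); sum(t^3 - t) = 30.
        Var[W] = n(n+1)(2n+1)/24 - sum(t^3-t)/48 = 1224/24 - 30/48 = 50.375.
        z = (W - E[W]) / sqrt(Var[W]) = (16 - 18) / 7.0975 = -0.2818.
        Two-sided p = 2*Phi(z) = 0.778106.
Step 6: alpha = 0.1. fail to reject H0.

W+ = 16, W- = 20, W = min = 16, p = 0.778106, fail to reject H0.


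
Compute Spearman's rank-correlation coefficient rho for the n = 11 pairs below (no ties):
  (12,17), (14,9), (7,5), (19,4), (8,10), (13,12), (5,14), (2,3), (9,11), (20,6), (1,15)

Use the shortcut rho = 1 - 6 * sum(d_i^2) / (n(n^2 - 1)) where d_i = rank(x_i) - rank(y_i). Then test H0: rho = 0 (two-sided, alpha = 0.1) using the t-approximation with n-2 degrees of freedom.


Step 1: Rank x and y separately (midranks; no ties here).
rank(x): 12->7, 14->9, 7->4, 19->10, 8->5, 13->8, 5->3, 2->2, 9->6, 20->11, 1->1
rank(y): 17->11, 9->5, 5->3, 4->2, 10->6, 12->8, 14->9, 3->1, 11->7, 6->4, 15->10
Step 2: d_i = R_x(i) - R_y(i); compute d_i^2.
  (7-11)^2=16, (9-5)^2=16, (4-3)^2=1, (10-2)^2=64, (5-6)^2=1, (8-8)^2=0, (3-9)^2=36, (2-1)^2=1, (6-7)^2=1, (11-4)^2=49, (1-10)^2=81
sum(d^2) = 266.
Step 3: rho = 1 - 6*266 / (11*(11^2 - 1)) = 1 - 1596/1320 = -0.209091.
Step 4: Under H0, t = rho * sqrt((n-2)/(1-rho^2)) = -0.6415 ~ t(9).
Step 5: Two-sided p-value from the t-distribution with 9 df = 0.537221.
Step 6: alpha = 0.1. fail to reject H0.

rho = -0.2091, p = 0.537221, fail to reject H0 at alpha = 0.1.


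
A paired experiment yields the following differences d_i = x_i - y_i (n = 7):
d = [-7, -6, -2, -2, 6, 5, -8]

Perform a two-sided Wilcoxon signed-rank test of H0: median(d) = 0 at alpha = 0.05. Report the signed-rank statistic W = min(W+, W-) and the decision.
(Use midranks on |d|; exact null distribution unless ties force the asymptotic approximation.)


Step 1: Drop any zero differences (none here) and take |d_i|.
|d| = [7, 6, 2, 2, 6, 5, 8]
Step 2: Midrank |d_i| (ties get averaged ranks).
ranks: |7|->6, |6|->4.5, |2|->1.5, |2|->1.5, |6|->4.5, |5|->3, |8|->7
Step 3: Attach original signs; sum ranks with positive sign and with negative sign.
W+ = 4.5 + 3 = 7.5
W- = 6 + 4.5 + 1.5 + 1.5 + 7 = 20.5
(Check: W+ + W- = 28 should equal n(n+1)/2 = 28.)
Step 4: Test statistic W = min(W+, W-) = 7.5.
Step 5: Ties in |d|, so use the tie-corrected normal approximation.
        E[W] = n(n+1)/4 = 7*8/4 = 14.
        Tie groups: |d|=2 (t=2), |d|=6 (t=2); sum(t^3 - t) = 12.
        Var[W] = n(n+1)(2n+1)/24 - sum(t^3-t)/48 = 840/24 - 12/48 = 34.75.
        z = (W - E[W]) / sqrt(Var[W]) = (7.5 - 14) / 5.8949 = -1.1026.
        Two-sided p = 2*Phi(z) = 0.270181.
Step 6: alpha = 0.05. fail to reject H0.

W+ = 7.5, W- = 20.5, W = min = 7.5, p = 0.270181, fail to reject H0.


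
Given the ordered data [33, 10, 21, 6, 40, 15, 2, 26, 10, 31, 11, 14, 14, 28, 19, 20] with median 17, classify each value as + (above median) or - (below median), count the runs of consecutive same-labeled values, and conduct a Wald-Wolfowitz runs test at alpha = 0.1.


Step 1: Compute median = 17; label A = above, B = below.
Labels in order: ABABABBABABBBAAA  (n_A = 8, n_B = 8)
Step 2: Count runs R = 11.
Step 3: Under H0 (random ordering), E[R] = 2*n_A*n_B/(n_A+n_B) + 1 = 2*8*8/16 + 1 = 9.0000.
        Var[R] = 2*n_A*n_B*(2*n_A*n_B - n_A - n_B) / ((n_A+n_B)^2 * (n_A+n_B-1)) = 14336/3840 = 3.7333.
        SD[R] = 1.9322.
Step 4: Continuity-corrected z = (R - 0.5 - E[R]) / SD[R] = (11 - 0.5 - 9.0000) / 1.9322 = 0.7763.
Step 5: Two-sided p-value via normal approximation = 2*(1 - Phi(|z|)) = 0.437558.
Step 6: alpha = 0.1. fail to reject H0.

R = 11, z = 0.7763, p = 0.437558, fail to reject H0.


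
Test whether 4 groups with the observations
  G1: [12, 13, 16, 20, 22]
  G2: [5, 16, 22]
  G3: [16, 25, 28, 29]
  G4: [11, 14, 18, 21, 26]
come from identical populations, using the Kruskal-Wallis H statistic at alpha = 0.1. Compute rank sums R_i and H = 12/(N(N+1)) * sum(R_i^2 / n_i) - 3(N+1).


Step 1: Combine all N = 17 observations and assign midranks.
sorted (value, group, rank): (5,G2,1), (11,G4,2), (12,G1,3), (13,G1,4), (14,G4,5), (16,G1,7), (16,G2,7), (16,G3,7), (18,G4,9), (20,G1,10), (21,G4,11), (22,G1,12.5), (22,G2,12.5), (25,G3,14), (26,G4,15), (28,G3,16), (29,G3,17)
Step 2: Sum ranks within each group.
R_1 = 36.5 (n_1 = 5)
R_2 = 20.5 (n_2 = 3)
R_3 = 54 (n_3 = 4)
R_4 = 42 (n_4 = 5)
Step 3: H = 12/(N(N+1)) * sum(R_i^2/n_i) - 3(N+1)
     = 12/(17*18) * (36.5^2/5 + 20.5^2/3 + 54^2/4 + 42^2/5) - 3*18
     = 0.039216 * 1488.33 - 54
     = 4.366013.
Step 4: Ties present; correction factor C = 1 - 30/(17^3 - 17) = 0.993873. Corrected H = 4.366013 / 0.993873 = 4.392931.
Step 5: Under H0, H ~ chi^2(3); p-value = 0.222042.
Step 6: alpha = 0.1. fail to reject H0.

H = 4.3929, df = 3, p = 0.222042, fail to reject H0.


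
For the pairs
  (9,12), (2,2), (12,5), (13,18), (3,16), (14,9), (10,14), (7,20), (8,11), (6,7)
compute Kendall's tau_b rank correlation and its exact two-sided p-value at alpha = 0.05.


Step 1: Enumerate the 45 unordered pairs (i,j) with i<j and classify each by sign(x_j-x_i) * sign(y_j-y_i).
  (1,2):dx=-7,dy=-10->C; (1,3):dx=+3,dy=-7->D; (1,4):dx=+4,dy=+6->C; (1,5):dx=-6,dy=+4->D
  (1,6):dx=+5,dy=-3->D; (1,7):dx=+1,dy=+2->C; (1,8):dx=-2,dy=+8->D; (1,9):dx=-1,dy=-1->C
  (1,10):dx=-3,dy=-5->C; (2,3):dx=+10,dy=+3->C; (2,4):dx=+11,dy=+16->C; (2,5):dx=+1,dy=+14->C
  (2,6):dx=+12,dy=+7->C; (2,7):dx=+8,dy=+12->C; (2,8):dx=+5,dy=+18->C; (2,9):dx=+6,dy=+9->C
  (2,10):dx=+4,dy=+5->C; (3,4):dx=+1,dy=+13->C; (3,5):dx=-9,dy=+11->D; (3,6):dx=+2,dy=+4->C
  (3,7):dx=-2,dy=+9->D; (3,8):dx=-5,dy=+15->D; (3,9):dx=-4,dy=+6->D; (3,10):dx=-6,dy=+2->D
  (4,5):dx=-10,dy=-2->C; (4,6):dx=+1,dy=-9->D; (4,7):dx=-3,dy=-4->C; (4,8):dx=-6,dy=+2->D
  (4,9):dx=-5,dy=-7->C; (4,10):dx=-7,dy=-11->C; (5,6):dx=+11,dy=-7->D; (5,7):dx=+7,dy=-2->D
  (5,8):dx=+4,dy=+4->C; (5,9):dx=+5,dy=-5->D; (5,10):dx=+3,dy=-9->D; (6,7):dx=-4,dy=+5->D
  (6,8):dx=-7,dy=+11->D; (6,9):dx=-6,dy=+2->D; (6,10):dx=-8,dy=-2->C; (7,8):dx=-3,dy=+6->D
  (7,9):dx=-2,dy=-3->C; (7,10):dx=-4,dy=-7->C; (8,9):dx=+1,dy=-9->D; (8,10):dx=-1,dy=-13->C
  (9,10):dx=-2,dy=-4->C
Step 2: C = 25, D = 20, total pairs = 45.
Step 3: tau = (C - D)/(n(n-1)/2) = (25 - 20)/45 = 0.111111.
Step 4: Exact two-sided p-value (enumerate n! = 3628800 permutations of y under H0): p = 0.727490.
Step 5: alpha = 0.05. fail to reject H0.

tau_b = 0.1111 (C=25, D=20), p = 0.727490, fail to reject H0.


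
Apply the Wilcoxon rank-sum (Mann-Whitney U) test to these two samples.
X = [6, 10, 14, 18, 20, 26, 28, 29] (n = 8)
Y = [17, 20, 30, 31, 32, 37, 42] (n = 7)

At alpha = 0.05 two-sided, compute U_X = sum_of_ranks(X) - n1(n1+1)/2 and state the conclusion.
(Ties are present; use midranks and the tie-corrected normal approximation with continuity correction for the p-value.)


Step 1: Combine and sort all 15 observations; assign midranks.
sorted (value, group): (6,X), (10,X), (14,X), (17,Y), (18,X), (20,X), (20,Y), (26,X), (28,X), (29,X), (30,Y), (31,Y), (32,Y), (37,Y), (42,Y)
ranks: 6->1, 10->2, 14->3, 17->4, 18->5, 20->6.5, 20->6.5, 26->8, 28->9, 29->10, 30->11, 31->12, 32->13, 37->14, 42->15
Step 2: Rank sum for X: R1 = 1 + 2 + 3 + 5 + 6.5 + 8 + 9 + 10 = 44.5.
Step 3: U_X = R1 - n1(n1+1)/2 = 44.5 - 8*9/2 = 44.5 - 36 = 8.5.
       U_Y = n1*n2 - U_X = 56 - 8.5 = 47.5.
Step 4: Ties are present, so use the tie-corrected normal approximation (with continuity correction) for the p-value.
Step 5: p-value = 0.027751; compare to alpha = 0.05. reject H0.

U_X = 8.5, p = 0.027751, reject H0 at alpha = 0.05.


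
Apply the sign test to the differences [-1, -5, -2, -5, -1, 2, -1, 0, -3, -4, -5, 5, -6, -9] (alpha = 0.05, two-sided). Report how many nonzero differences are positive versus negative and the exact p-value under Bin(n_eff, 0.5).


Step 1: Discard zero differences. Original n = 14; n_eff = number of nonzero differences = 13.
Nonzero differences (with sign): -1, -5, -2, -5, -1, +2, -1, -3, -4, -5, +5, -6, -9
Step 2: Count signs: positive = 2, negative = 11.
Step 3: Under H0: P(positive) = 0.5, so the number of positives S ~ Bin(13, 0.5).
Step 4: Two-sided exact p-value = sum of Bin(13,0.5) probabilities at or below the observed probability = 0.022461.
Step 5: alpha = 0.05. reject H0.

n_eff = 13, pos = 2, neg = 11, p = 0.022461, reject H0.


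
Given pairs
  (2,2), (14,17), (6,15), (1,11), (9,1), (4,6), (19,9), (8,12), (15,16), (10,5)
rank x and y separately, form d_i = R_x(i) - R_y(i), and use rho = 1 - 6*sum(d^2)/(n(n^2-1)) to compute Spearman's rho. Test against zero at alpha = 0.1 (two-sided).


Step 1: Rank x and y separately (midranks; no ties here).
rank(x): 2->2, 14->8, 6->4, 1->1, 9->6, 4->3, 19->10, 8->5, 15->9, 10->7
rank(y): 2->2, 17->10, 15->8, 11->6, 1->1, 6->4, 9->5, 12->7, 16->9, 5->3
Step 2: d_i = R_x(i) - R_y(i); compute d_i^2.
  (2-2)^2=0, (8-10)^2=4, (4-8)^2=16, (1-6)^2=25, (6-1)^2=25, (3-4)^2=1, (10-5)^2=25, (5-7)^2=4, (9-9)^2=0, (7-3)^2=16
sum(d^2) = 116.
Step 3: rho = 1 - 6*116 / (10*(10^2 - 1)) = 1 - 696/990 = 0.296970.
Step 4: Under H0, t = rho * sqrt((n-2)/(1-rho^2)) = 0.8796 ~ t(8).
Step 5: Two-sided p-value from the t-distribution with 8 df = 0.404702.
Step 6: alpha = 0.1. fail to reject H0.

rho = 0.2970, p = 0.404702, fail to reject H0 at alpha = 0.1.


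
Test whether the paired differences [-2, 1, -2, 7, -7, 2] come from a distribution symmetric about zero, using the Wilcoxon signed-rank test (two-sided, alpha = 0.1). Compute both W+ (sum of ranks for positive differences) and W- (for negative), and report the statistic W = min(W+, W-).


Step 1: Drop any zero differences (none here) and take |d_i|.
|d| = [2, 1, 2, 7, 7, 2]
Step 2: Midrank |d_i| (ties get averaged ranks).
ranks: |2|->3, |1|->1, |2|->3, |7|->5.5, |7|->5.5, |2|->3
Step 3: Attach original signs; sum ranks with positive sign and with negative sign.
W+ = 1 + 5.5 + 3 = 9.5
W- = 3 + 3 + 5.5 = 11.5
(Check: W+ + W- = 21 should equal n(n+1)/2 = 21.)
Step 4: Test statistic W = min(W+, W-) = 9.5.
Step 5: Ties in |d|, so use the tie-corrected normal approximation.
        E[W] = n(n+1)/4 = 6*7/4 = 10.5.
        Tie groups: |d|=2 (t=3), |d|=7 (t=2); sum(t^3 - t) = 30.
        Var[W] = n(n+1)(2n+1)/24 - sum(t^3-t)/48 = 546/24 - 30/48 = 22.125.
        z = (W - E[W]) / sqrt(Var[W]) = (9.5 - 10.5) / 4.7037 = -0.2126.
        Two-sided p = 2*Phi(z) = 0.831641.
Step 6: alpha = 0.1. fail to reject H0.

W+ = 9.5, W- = 11.5, W = min = 9.5, p = 0.831641, fail to reject H0.


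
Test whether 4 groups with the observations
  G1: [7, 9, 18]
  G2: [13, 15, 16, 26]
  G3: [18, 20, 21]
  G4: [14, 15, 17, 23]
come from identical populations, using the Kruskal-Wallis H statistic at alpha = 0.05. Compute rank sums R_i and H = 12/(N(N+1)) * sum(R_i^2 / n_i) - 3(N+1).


Step 1: Combine all N = 14 observations and assign midranks.
sorted (value, group, rank): (7,G1,1), (9,G1,2), (13,G2,3), (14,G4,4), (15,G2,5.5), (15,G4,5.5), (16,G2,7), (17,G4,8), (18,G1,9.5), (18,G3,9.5), (20,G3,11), (21,G3,12), (23,G4,13), (26,G2,14)
Step 2: Sum ranks within each group.
R_1 = 12.5 (n_1 = 3)
R_2 = 29.5 (n_2 = 4)
R_3 = 32.5 (n_3 = 3)
R_4 = 30.5 (n_4 = 4)
Step 3: H = 12/(N(N+1)) * sum(R_i^2/n_i) - 3(N+1)
     = 12/(14*15) * (12.5^2/3 + 29.5^2/4 + 32.5^2/3 + 30.5^2/4) - 3*15
     = 0.057143 * 854.292 - 45
     = 3.816667.
Step 4: Ties present; correction factor C = 1 - 12/(14^3 - 14) = 0.995604. Corrected H = 3.816667 / 0.995604 = 3.833517.
Step 5: Under H0, H ~ chi^2(3); p-value = 0.280012.
Step 6: alpha = 0.05. fail to reject H0.

H = 3.8335, df = 3, p = 0.280012, fail to reject H0.


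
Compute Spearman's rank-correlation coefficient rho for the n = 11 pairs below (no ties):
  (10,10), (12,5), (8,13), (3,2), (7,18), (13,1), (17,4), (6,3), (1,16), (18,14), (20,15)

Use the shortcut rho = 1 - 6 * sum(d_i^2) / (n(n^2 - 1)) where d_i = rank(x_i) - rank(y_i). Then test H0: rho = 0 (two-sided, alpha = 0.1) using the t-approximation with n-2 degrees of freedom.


Step 1: Rank x and y separately (midranks; no ties here).
rank(x): 10->6, 12->7, 8->5, 3->2, 7->4, 13->8, 17->9, 6->3, 1->1, 18->10, 20->11
rank(y): 10->6, 5->5, 13->7, 2->2, 18->11, 1->1, 4->4, 3->3, 16->10, 14->8, 15->9
Step 2: d_i = R_x(i) - R_y(i); compute d_i^2.
  (6-6)^2=0, (7-5)^2=4, (5-7)^2=4, (2-2)^2=0, (4-11)^2=49, (8-1)^2=49, (9-4)^2=25, (3-3)^2=0, (1-10)^2=81, (10-8)^2=4, (11-9)^2=4
sum(d^2) = 220.
Step 3: rho = 1 - 6*220 / (11*(11^2 - 1)) = 1 - 1320/1320 = 0.000000.
Step 4: Under H0, t = rho * sqrt((n-2)/(1-rho^2)) = 0.0000 ~ t(9).
Step 5: Two-sided p-value from the t-distribution with 9 df = 1.000000.
Step 6: alpha = 0.1. fail to reject H0.

rho = 0.0000, p = 1.000000, fail to reject H0 at alpha = 0.1.


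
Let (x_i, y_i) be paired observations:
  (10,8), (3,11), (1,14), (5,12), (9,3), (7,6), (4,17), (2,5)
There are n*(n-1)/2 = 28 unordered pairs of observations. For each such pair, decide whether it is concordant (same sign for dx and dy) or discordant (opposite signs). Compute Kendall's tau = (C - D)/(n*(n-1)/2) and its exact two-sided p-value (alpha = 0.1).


Step 1: Enumerate the 28 unordered pairs (i,j) with i<j and classify each by sign(x_j-x_i) * sign(y_j-y_i).
  (1,2):dx=-7,dy=+3->D; (1,3):dx=-9,dy=+6->D; (1,4):dx=-5,dy=+4->D; (1,5):dx=-1,dy=-5->C
  (1,6):dx=-3,dy=-2->C; (1,7):dx=-6,dy=+9->D; (1,8):dx=-8,dy=-3->C; (2,3):dx=-2,dy=+3->D
  (2,4):dx=+2,dy=+1->C; (2,5):dx=+6,dy=-8->D; (2,6):dx=+4,dy=-5->D; (2,7):dx=+1,dy=+6->C
  (2,8):dx=-1,dy=-6->C; (3,4):dx=+4,dy=-2->D; (3,5):dx=+8,dy=-11->D; (3,6):dx=+6,dy=-8->D
  (3,7):dx=+3,dy=+3->C; (3,8):dx=+1,dy=-9->D; (4,5):dx=+4,dy=-9->D; (4,6):dx=+2,dy=-6->D
  (4,7):dx=-1,dy=+5->D; (4,8):dx=-3,dy=-7->C; (5,6):dx=-2,dy=+3->D; (5,7):dx=-5,dy=+14->D
  (5,8):dx=-7,dy=+2->D; (6,7):dx=-3,dy=+11->D; (6,8):dx=-5,dy=-1->C; (7,8):dx=-2,dy=-12->C
Step 2: C = 10, D = 18, total pairs = 28.
Step 3: tau = (C - D)/(n(n-1)/2) = (10 - 18)/28 = -0.285714.
Step 4: Exact two-sided p-value (enumerate n! = 40320 permutations of y under H0): p = 0.398760.
Step 5: alpha = 0.1. fail to reject H0.

tau_b = -0.2857 (C=10, D=18), p = 0.398760, fail to reject H0.


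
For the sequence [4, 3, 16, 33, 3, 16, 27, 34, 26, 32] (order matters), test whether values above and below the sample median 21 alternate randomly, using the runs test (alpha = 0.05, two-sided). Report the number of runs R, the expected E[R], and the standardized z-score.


Step 1: Compute median = 21; label A = above, B = below.
Labels in order: BBBABBAAAA  (n_A = 5, n_B = 5)
Step 2: Count runs R = 4.
Step 3: Under H0 (random ordering), E[R] = 2*n_A*n_B/(n_A+n_B) + 1 = 2*5*5/10 + 1 = 6.0000.
        Var[R] = 2*n_A*n_B*(2*n_A*n_B - n_A - n_B) / ((n_A+n_B)^2 * (n_A+n_B-1)) = 2000/900 = 2.2222.
        SD[R] = 1.4907.
Step 4: Continuity-corrected z = (R + 0.5 - E[R]) / SD[R] = (4 + 0.5 - 6.0000) / 1.4907 = -1.0062.
Step 5: Two-sided p-value via normal approximation = 2*(1 - Phi(|z|)) = 0.314305.
Step 6: alpha = 0.05. fail to reject H0.

R = 4, z = -1.0062, p = 0.314305, fail to reject H0.


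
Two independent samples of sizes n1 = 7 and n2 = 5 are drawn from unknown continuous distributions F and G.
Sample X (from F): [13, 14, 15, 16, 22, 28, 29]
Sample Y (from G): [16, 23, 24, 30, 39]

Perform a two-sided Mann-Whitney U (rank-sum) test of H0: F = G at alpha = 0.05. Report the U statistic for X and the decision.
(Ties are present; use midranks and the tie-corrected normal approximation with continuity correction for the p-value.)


Step 1: Combine and sort all 12 observations; assign midranks.
sorted (value, group): (13,X), (14,X), (15,X), (16,X), (16,Y), (22,X), (23,Y), (24,Y), (28,X), (29,X), (30,Y), (39,Y)
ranks: 13->1, 14->2, 15->3, 16->4.5, 16->4.5, 22->6, 23->7, 24->8, 28->9, 29->10, 30->11, 39->12
Step 2: Rank sum for X: R1 = 1 + 2 + 3 + 4.5 + 6 + 9 + 10 = 35.5.
Step 3: U_X = R1 - n1(n1+1)/2 = 35.5 - 7*8/2 = 35.5 - 28 = 7.5.
       U_Y = n1*n2 - U_X = 35 - 7.5 = 27.5.
Step 4: Ties are present, so use the tie-corrected normal approximation (with continuity correction) for the p-value.
Step 5: p-value = 0.122225; compare to alpha = 0.05. fail to reject H0.

U_X = 7.5, p = 0.122225, fail to reject H0 at alpha = 0.05.


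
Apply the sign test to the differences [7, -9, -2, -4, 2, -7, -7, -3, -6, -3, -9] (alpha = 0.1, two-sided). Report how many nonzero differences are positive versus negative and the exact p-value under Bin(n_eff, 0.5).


Step 1: Discard zero differences. Original n = 11; n_eff = number of nonzero differences = 11.
Nonzero differences (with sign): +7, -9, -2, -4, +2, -7, -7, -3, -6, -3, -9
Step 2: Count signs: positive = 2, negative = 9.
Step 3: Under H0: P(positive) = 0.5, so the number of positives S ~ Bin(11, 0.5).
Step 4: Two-sided exact p-value = sum of Bin(11,0.5) probabilities at or below the observed probability = 0.065430.
Step 5: alpha = 0.1. reject H0.

n_eff = 11, pos = 2, neg = 9, p = 0.065430, reject H0.


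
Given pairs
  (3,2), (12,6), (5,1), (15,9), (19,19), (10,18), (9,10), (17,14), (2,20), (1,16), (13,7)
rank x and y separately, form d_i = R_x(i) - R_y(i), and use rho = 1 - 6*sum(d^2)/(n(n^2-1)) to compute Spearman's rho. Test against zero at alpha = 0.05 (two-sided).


Step 1: Rank x and y separately (midranks; no ties here).
rank(x): 3->3, 12->7, 5->4, 15->9, 19->11, 10->6, 9->5, 17->10, 2->2, 1->1, 13->8
rank(y): 2->2, 6->3, 1->1, 9->5, 19->10, 18->9, 10->6, 14->7, 20->11, 16->8, 7->4
Step 2: d_i = R_x(i) - R_y(i); compute d_i^2.
  (3-2)^2=1, (7-3)^2=16, (4-1)^2=9, (9-5)^2=16, (11-10)^2=1, (6-9)^2=9, (5-6)^2=1, (10-7)^2=9, (2-11)^2=81, (1-8)^2=49, (8-4)^2=16
sum(d^2) = 208.
Step 3: rho = 1 - 6*208 / (11*(11^2 - 1)) = 1 - 1248/1320 = 0.054545.
Step 4: Under H0, t = rho * sqrt((n-2)/(1-rho^2)) = 0.1639 ~ t(9).
Step 5: Two-sided p-value from the t-distribution with 9 df = 0.873447.
Step 6: alpha = 0.05. fail to reject H0.

rho = 0.0545, p = 0.873447, fail to reject H0 at alpha = 0.05.


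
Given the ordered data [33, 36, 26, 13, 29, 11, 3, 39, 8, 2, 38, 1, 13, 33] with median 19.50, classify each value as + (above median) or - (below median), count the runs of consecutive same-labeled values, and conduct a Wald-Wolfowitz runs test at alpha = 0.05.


Step 1: Compute median = 19.50; label A = above, B = below.
Labels in order: AAABABBABBABBA  (n_A = 7, n_B = 7)
Step 2: Count runs R = 9.
Step 3: Under H0 (random ordering), E[R] = 2*n_A*n_B/(n_A+n_B) + 1 = 2*7*7/14 + 1 = 8.0000.
        Var[R] = 2*n_A*n_B*(2*n_A*n_B - n_A - n_B) / ((n_A+n_B)^2 * (n_A+n_B-1)) = 8232/2548 = 3.2308.
        SD[R] = 1.7974.
Step 4: Continuity-corrected z = (R - 0.5 - E[R]) / SD[R] = (9 - 0.5 - 8.0000) / 1.7974 = 0.2782.
Step 5: Two-sided p-value via normal approximation = 2*(1 - Phi(|z|)) = 0.780879.
Step 6: alpha = 0.05. fail to reject H0.

R = 9, z = 0.2782, p = 0.780879, fail to reject H0.


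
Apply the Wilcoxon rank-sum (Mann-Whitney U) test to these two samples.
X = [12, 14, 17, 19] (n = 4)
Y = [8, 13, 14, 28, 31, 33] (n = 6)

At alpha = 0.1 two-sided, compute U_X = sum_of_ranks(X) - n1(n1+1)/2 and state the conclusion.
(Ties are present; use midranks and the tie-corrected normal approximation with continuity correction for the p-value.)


Step 1: Combine and sort all 10 observations; assign midranks.
sorted (value, group): (8,Y), (12,X), (13,Y), (14,X), (14,Y), (17,X), (19,X), (28,Y), (31,Y), (33,Y)
ranks: 8->1, 12->2, 13->3, 14->4.5, 14->4.5, 17->6, 19->7, 28->8, 31->9, 33->10
Step 2: Rank sum for X: R1 = 2 + 4.5 + 6 + 7 = 19.5.
Step 3: U_X = R1 - n1(n1+1)/2 = 19.5 - 4*5/2 = 19.5 - 10 = 9.5.
       U_Y = n1*n2 - U_X = 24 - 9.5 = 14.5.
Step 4: Ties are present, so use the tie-corrected normal approximation (with continuity correction) for the p-value.
Step 5: p-value = 0.668870; compare to alpha = 0.1. fail to reject H0.

U_X = 9.5, p = 0.668870, fail to reject H0 at alpha = 0.1.


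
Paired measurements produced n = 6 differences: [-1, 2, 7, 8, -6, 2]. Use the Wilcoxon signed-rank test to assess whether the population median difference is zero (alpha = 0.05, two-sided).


Step 1: Drop any zero differences (none here) and take |d_i|.
|d| = [1, 2, 7, 8, 6, 2]
Step 2: Midrank |d_i| (ties get averaged ranks).
ranks: |1|->1, |2|->2.5, |7|->5, |8|->6, |6|->4, |2|->2.5
Step 3: Attach original signs; sum ranks with positive sign and with negative sign.
W+ = 2.5 + 5 + 6 + 2.5 = 16
W- = 1 + 4 = 5
(Check: W+ + W- = 21 should equal n(n+1)/2 = 21.)
Step 4: Test statistic W = min(W+, W-) = 5.
Step 5: Ties in |d|, so use the tie-corrected normal approximation.
        E[W] = n(n+1)/4 = 6*7/4 = 10.5.
        Tie groups: |d|=2 (t=2); sum(t^3 - t) = 6.
        Var[W] = n(n+1)(2n+1)/24 - sum(t^3-t)/48 = 546/24 - 6/48 = 22.625.
        z = (W - E[W]) / sqrt(Var[W]) = (5 - 10.5) / 4.7566 = -1.1563.
        Two-sided p = 2*Phi(z) = 0.247561.
Step 6: alpha = 0.05. fail to reject H0.

W+ = 16, W- = 5, W = min = 5, p = 0.247561, fail to reject H0.


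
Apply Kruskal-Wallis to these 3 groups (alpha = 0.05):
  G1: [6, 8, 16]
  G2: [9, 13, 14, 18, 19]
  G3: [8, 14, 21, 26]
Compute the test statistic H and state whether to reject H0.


Step 1: Combine all N = 12 observations and assign midranks.
sorted (value, group, rank): (6,G1,1), (8,G1,2.5), (8,G3,2.5), (9,G2,4), (13,G2,5), (14,G2,6.5), (14,G3,6.5), (16,G1,8), (18,G2,9), (19,G2,10), (21,G3,11), (26,G3,12)
Step 2: Sum ranks within each group.
R_1 = 11.5 (n_1 = 3)
R_2 = 34.5 (n_2 = 5)
R_3 = 32 (n_3 = 4)
Step 3: H = 12/(N(N+1)) * sum(R_i^2/n_i) - 3(N+1)
     = 12/(12*13) * (11.5^2/3 + 34.5^2/5 + 32^2/4) - 3*13
     = 0.076923 * 538.133 - 39
     = 2.394872.
Step 4: Ties present; correction factor C = 1 - 12/(12^3 - 12) = 0.993007. Corrected H = 2.394872 / 0.993007 = 2.411737.
Step 5: Under H0, H ~ chi^2(2); p-value = 0.299432.
Step 6: alpha = 0.05. fail to reject H0.

H = 2.4117, df = 2, p = 0.299432, fail to reject H0.


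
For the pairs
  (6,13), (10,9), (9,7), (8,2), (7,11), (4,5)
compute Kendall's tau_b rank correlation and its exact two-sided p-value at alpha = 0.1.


Step 1: Enumerate the 15 unordered pairs (i,j) with i<j and classify each by sign(x_j-x_i) * sign(y_j-y_i).
  (1,2):dx=+4,dy=-4->D; (1,3):dx=+3,dy=-6->D; (1,4):dx=+2,dy=-11->D; (1,5):dx=+1,dy=-2->D
  (1,6):dx=-2,dy=-8->C; (2,3):dx=-1,dy=-2->C; (2,4):dx=-2,dy=-7->C; (2,5):dx=-3,dy=+2->D
  (2,6):dx=-6,dy=-4->C; (3,4):dx=-1,dy=-5->C; (3,5):dx=-2,dy=+4->D; (3,6):dx=-5,dy=-2->C
  (4,5):dx=-1,dy=+9->D; (4,6):dx=-4,dy=+3->D; (5,6):dx=-3,dy=-6->C
Step 2: C = 7, D = 8, total pairs = 15.
Step 3: tau = (C - D)/(n(n-1)/2) = (7 - 8)/15 = -0.066667.
Step 4: Exact two-sided p-value (enumerate n! = 720 permutations of y under H0): p = 1.000000.
Step 5: alpha = 0.1. fail to reject H0.

tau_b = -0.0667 (C=7, D=8), p = 1.000000, fail to reject H0.


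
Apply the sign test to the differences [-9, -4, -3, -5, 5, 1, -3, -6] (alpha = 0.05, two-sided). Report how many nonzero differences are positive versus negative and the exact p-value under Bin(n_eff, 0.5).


Step 1: Discard zero differences. Original n = 8; n_eff = number of nonzero differences = 8.
Nonzero differences (with sign): -9, -4, -3, -5, +5, +1, -3, -6
Step 2: Count signs: positive = 2, negative = 6.
Step 3: Under H0: P(positive) = 0.5, so the number of positives S ~ Bin(8, 0.5).
Step 4: Two-sided exact p-value = sum of Bin(8,0.5) probabilities at or below the observed probability = 0.289062.
Step 5: alpha = 0.05. fail to reject H0.

n_eff = 8, pos = 2, neg = 6, p = 0.289062, fail to reject H0.


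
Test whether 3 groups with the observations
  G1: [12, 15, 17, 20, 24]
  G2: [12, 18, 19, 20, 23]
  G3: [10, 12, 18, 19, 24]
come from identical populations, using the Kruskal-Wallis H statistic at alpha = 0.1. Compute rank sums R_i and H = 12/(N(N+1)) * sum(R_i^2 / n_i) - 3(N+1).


Step 1: Combine all N = 15 observations and assign midranks.
sorted (value, group, rank): (10,G3,1), (12,G1,3), (12,G2,3), (12,G3,3), (15,G1,5), (17,G1,6), (18,G2,7.5), (18,G3,7.5), (19,G2,9.5), (19,G3,9.5), (20,G1,11.5), (20,G2,11.5), (23,G2,13), (24,G1,14.5), (24,G3,14.5)
Step 2: Sum ranks within each group.
R_1 = 40 (n_1 = 5)
R_2 = 44.5 (n_2 = 5)
R_3 = 35.5 (n_3 = 5)
Step 3: H = 12/(N(N+1)) * sum(R_i^2/n_i) - 3(N+1)
     = 12/(15*16) * (40^2/5 + 44.5^2/5 + 35.5^2/5) - 3*16
     = 0.050000 * 968.1 - 48
     = 0.405000.
Step 4: Ties present; correction factor C = 1 - 48/(15^3 - 15) = 0.985714. Corrected H = 0.405000 / 0.985714 = 0.410870.
Step 5: Under H0, H ~ chi^2(2); p-value = 0.814293.
Step 6: alpha = 0.1. fail to reject H0.

H = 0.4109, df = 2, p = 0.814293, fail to reject H0.


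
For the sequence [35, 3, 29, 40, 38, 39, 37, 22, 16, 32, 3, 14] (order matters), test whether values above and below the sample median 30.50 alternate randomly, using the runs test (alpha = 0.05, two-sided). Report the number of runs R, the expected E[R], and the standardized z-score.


Step 1: Compute median = 30.50; label A = above, B = below.
Labels in order: ABBAAAABBABB  (n_A = 6, n_B = 6)
Step 2: Count runs R = 6.
Step 3: Under H0 (random ordering), E[R] = 2*n_A*n_B/(n_A+n_B) + 1 = 2*6*6/12 + 1 = 7.0000.
        Var[R] = 2*n_A*n_B*(2*n_A*n_B - n_A - n_B) / ((n_A+n_B)^2 * (n_A+n_B-1)) = 4320/1584 = 2.7273.
        SD[R] = 1.6514.
Step 4: Continuity-corrected z = (R + 0.5 - E[R]) / SD[R] = (6 + 0.5 - 7.0000) / 1.6514 = -0.3028.
Step 5: Two-sided p-value via normal approximation = 2*(1 - Phi(|z|)) = 0.762069.
Step 6: alpha = 0.05. fail to reject H0.

R = 6, z = -0.3028, p = 0.762069, fail to reject H0.


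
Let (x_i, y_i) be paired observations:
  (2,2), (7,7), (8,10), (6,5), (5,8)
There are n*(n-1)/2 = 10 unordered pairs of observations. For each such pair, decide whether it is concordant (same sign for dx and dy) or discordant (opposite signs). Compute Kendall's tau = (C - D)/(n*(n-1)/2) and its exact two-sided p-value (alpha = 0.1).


Step 1: Enumerate the 10 unordered pairs (i,j) with i<j and classify each by sign(x_j-x_i) * sign(y_j-y_i).
  (1,2):dx=+5,dy=+5->C; (1,3):dx=+6,dy=+8->C; (1,4):dx=+4,dy=+3->C; (1,5):dx=+3,dy=+6->C
  (2,3):dx=+1,dy=+3->C; (2,4):dx=-1,dy=-2->C; (2,5):dx=-2,dy=+1->D; (3,4):dx=-2,dy=-5->C
  (3,5):dx=-3,dy=-2->C; (4,5):dx=-1,dy=+3->D
Step 2: C = 8, D = 2, total pairs = 10.
Step 3: tau = (C - D)/(n(n-1)/2) = (8 - 2)/10 = 0.600000.
Step 4: Exact two-sided p-value (enumerate n! = 120 permutations of y under H0): p = 0.233333.
Step 5: alpha = 0.1. fail to reject H0.

tau_b = 0.6000 (C=8, D=2), p = 0.233333, fail to reject H0.
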